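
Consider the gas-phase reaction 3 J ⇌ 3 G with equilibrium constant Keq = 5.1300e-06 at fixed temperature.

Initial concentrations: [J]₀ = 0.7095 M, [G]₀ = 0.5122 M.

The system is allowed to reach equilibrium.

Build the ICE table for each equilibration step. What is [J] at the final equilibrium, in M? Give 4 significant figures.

Q₀ = 0.3762 vs Keq = 5.1300e-06 ⇒ Q>K, reverse
Step 1:
                   J          G
  init        0.7095     0.5122
  Δ           0.4915    -0.4915
  eq           1.201    0.02071
  solve Keq expr → x = -0.1638; check Q = 5.1300e-06

[J]_eq = 1.201 M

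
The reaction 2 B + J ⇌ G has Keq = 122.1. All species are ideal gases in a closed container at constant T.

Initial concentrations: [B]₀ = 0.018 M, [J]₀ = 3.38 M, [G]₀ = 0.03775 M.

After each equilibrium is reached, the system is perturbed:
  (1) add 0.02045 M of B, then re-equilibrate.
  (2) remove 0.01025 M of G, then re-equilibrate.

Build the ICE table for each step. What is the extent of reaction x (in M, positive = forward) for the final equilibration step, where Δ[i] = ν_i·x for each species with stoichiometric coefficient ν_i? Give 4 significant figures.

x = 5.5455e-04 M

Q₀ = 34.47 vs Keq = 122.1 ⇒ Q<K, forward
Step 1:
                   B          J          G
  init         0.018       3.38    0.03775
  Δ         -0.00794   -0.00397    0.00397
  eq         0.01006      3.376    0.04172
  solve Keq expr → x = 0.00397; check Q = 122.1
Then add 0.02045 M of B.
Step 2:
                   B          J          G
  init       0.03051      3.376    0.04172
  Δ         -0.01933  -0.009665   0.009665
  eq         0.01118      3.366    0.05138
  solve Keq expr → x = 0.009665; check Q = 122.1
Then remove 0.01025 M of G.
Step 3:
                   B          J          G
  init       0.01118      3.366    0.04113
  Δ        -0.001109 -5.5455e-04 5.5455e-04
  eq         0.01007      3.366    0.04169
  solve Keq expr → x = 5.5455e-04; check Q = 122.1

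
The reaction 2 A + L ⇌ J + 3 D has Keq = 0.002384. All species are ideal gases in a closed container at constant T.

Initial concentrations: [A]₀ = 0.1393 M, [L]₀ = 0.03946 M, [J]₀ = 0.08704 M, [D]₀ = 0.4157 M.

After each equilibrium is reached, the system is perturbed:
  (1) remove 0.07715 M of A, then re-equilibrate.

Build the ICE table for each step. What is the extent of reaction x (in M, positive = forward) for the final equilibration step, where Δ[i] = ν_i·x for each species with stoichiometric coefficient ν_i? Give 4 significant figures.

Q₀ = 8.166 vs Keq = 0.002384 ⇒ Q>K, reverse
Step 1:
                   A          L          J          D
  I           0.1393    0.03946    0.08704     0.4157
  C           0.1634    0.08171   -0.08171    -0.2451
  E           0.3027     0.1212   0.005333     0.1706
  solve Keq expr → x = -0.08171; check Q = 0.002384
Then remove 0.07715 M of A.
Step 2:
                   A          L          J          D
  I           0.2256     0.1212   0.005333     0.1706
  C         0.003784   0.001892  -0.001892  -0.005675
  E           0.2293     0.1231   0.003441     0.1649
  solve Keq expr → x = -0.001892; check Q = 0.002384

x = -0.001892 M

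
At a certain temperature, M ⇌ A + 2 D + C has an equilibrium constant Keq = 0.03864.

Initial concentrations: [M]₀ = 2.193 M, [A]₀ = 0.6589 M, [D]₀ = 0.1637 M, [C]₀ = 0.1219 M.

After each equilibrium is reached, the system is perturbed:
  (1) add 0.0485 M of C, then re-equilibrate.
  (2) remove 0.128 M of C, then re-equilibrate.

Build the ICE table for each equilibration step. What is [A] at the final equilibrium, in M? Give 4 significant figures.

Q₀ = 9.8148e-04 vs Keq = 0.03864 ⇒ Q<K, forward
Step 1:
                    M           A           D           C
  I             2.193      0.6589      0.1637      0.1219
  C           -0.1891      0.1891      0.3782      0.1891
  E             2.004       0.848      0.5419       0.311
  solve Keq expr → x = 0.1891; check Q = 0.03864
Then add 0.0485 M of C.
Step 2:
                    M           A           D           C
  I             2.004       0.848      0.5419      0.3595
  C           0.01201    -0.01201    -0.02402    -0.01201
  E             2.016       0.836      0.5178      0.3475
  solve Keq expr → x = -0.01201; check Q = 0.03864
Then remove 0.128 M of C.
Step 3:
                    M           A           D           C
  I             2.016       0.836      0.5178      0.2195
  C          -0.03495     0.03495      0.0699     0.03495
  E             1.981      0.8709      0.5877      0.2544
  solve Keq expr → x = 0.03495; check Q = 0.03864

[A]_eq = 0.8709 M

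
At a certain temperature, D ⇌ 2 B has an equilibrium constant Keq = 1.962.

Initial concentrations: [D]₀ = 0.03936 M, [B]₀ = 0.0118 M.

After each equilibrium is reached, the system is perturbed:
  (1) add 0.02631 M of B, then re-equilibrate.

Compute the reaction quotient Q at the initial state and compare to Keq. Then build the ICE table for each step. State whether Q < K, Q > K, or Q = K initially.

Q₀ = 0.003538 vs Keq = 1.962 ⇒ Q<K, forward
Step 1:
                    D           B
  init        0.03936      0.0118
  Δ          -0.03581     0.07163
  eq         0.003547     0.08343
  solve Keq expr → x = 0.03581; check Q = 1.962
Then add 0.02631 M of B.
Step 2:
                    D           B
  init       0.003547      0.1097
  Δ          0.002124   -0.004248
  eq         0.005672      0.1055
  solve Keq expr → x = -0.002124; check Q = 1.962

Q₀ = 0.003538; Q < K (proceeds forward)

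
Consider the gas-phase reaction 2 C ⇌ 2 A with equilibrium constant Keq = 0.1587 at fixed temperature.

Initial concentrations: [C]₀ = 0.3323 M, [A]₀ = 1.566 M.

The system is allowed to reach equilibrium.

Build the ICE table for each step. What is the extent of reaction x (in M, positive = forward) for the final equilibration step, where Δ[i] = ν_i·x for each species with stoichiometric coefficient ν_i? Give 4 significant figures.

Q₀ = 22.21 vs Keq = 0.1587 ⇒ Q>K, reverse
Step 1:
                   C          A
  I           0.3323      1.566
  C            1.025     -1.025
  E            1.358     0.5408
  solve Keq expr → x = -0.5126; check Q = 0.1587

x = -0.5126 M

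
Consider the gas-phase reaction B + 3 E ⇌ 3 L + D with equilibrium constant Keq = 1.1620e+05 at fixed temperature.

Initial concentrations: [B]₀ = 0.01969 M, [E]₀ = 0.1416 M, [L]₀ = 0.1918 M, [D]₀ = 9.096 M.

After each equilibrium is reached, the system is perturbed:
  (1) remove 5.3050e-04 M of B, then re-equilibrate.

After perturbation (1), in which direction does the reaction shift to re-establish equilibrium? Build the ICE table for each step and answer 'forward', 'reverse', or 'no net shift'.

Direction: reverse

Q₀ = 1148 vs Keq = 1.1620e+05 ⇒ Q<K, forward
Step 1:
                   B          E          L          D
  Initial    0.01969     0.1416     0.1918      9.096
  Change    -0.01797    -0.0539     0.0539    0.01797
  Equil     0.001724     0.0877     0.2457      9.114
  solve Keq expr → x = 0.01797; check Q = 1.1620e+05
Then remove 5.3050e-04 M of B.
Step 2:
                   B          E          L          D
  Initial   0.001194     0.0877     0.2457      9.114
  Change  4.3053e-04   0.001292  -0.001292 -4.3053e-04
  Equil     0.001624    0.08899     0.2444      9.114
  solve Keq expr → x = -4.3053e-04; check Q = 1.1620e+05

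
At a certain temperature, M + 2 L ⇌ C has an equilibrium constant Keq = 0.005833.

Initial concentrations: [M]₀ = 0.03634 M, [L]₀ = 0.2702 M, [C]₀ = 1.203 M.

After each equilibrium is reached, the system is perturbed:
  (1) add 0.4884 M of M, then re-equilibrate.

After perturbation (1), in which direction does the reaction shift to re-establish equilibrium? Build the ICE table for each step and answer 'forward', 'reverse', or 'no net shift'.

Q₀ = 453.4 vs Keq = 0.005833 ⇒ Q>K, reverse
Step 1:
                   M          L          C
  init       0.03634     0.2702      1.203
  Δ            1.157      2.313     -1.157
  eq           1.193      2.583    0.04644
  solve Keq expr → x = -1.157; check Q = 0.005833
Then add 0.4884 M of M.
Step 2:
                   M          L          C
  init         1.681      2.583    0.04644
  Δ          -0.0167   -0.03339     0.0167
  eq           1.665       2.55    0.06313
  solve Keq expr → x = 0.0167; check Q = 0.005833

Direction: forward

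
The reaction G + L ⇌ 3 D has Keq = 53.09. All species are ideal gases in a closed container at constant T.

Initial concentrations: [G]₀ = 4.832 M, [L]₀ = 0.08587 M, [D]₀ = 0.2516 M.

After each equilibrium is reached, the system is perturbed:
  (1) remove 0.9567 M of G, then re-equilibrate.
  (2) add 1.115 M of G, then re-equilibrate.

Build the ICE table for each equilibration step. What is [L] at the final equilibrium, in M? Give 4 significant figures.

Q₀ = 0.03839 vs Keq = 53.09 ⇒ Q<K, forward
Step 1:
                    G           L           D
  I             4.832     0.08587      0.2516
  C          -0.08535    -0.08535      0.2561
  E             4.747  5.1916e-04      0.5077
  solve Keq expr → x = 0.08535; check Q = 53.09
Then remove 0.9567 M of G.
Step 2:
                    G           L           D
  I              3.79  5.1916e-04      0.5077
  C        1.2954e-04  1.2954e-04 -3.8861e-04
  E              3.79  6.4870e-04      0.5073
  solve Keq expr → x = -1.2954e-04; check Q = 53.09
Then add 1.115 M of G.
Step 3:
                    G           L           D
  I             4.905  6.4870e-04      0.5073
  C       -1.4614e-04 -1.4614e-04  4.3843e-04
  E             4.905  5.0255e-04      0.5077
  solve Keq expr → x = 1.4614e-04; check Q = 53.09

[L]_eq = 5.0255e-04 M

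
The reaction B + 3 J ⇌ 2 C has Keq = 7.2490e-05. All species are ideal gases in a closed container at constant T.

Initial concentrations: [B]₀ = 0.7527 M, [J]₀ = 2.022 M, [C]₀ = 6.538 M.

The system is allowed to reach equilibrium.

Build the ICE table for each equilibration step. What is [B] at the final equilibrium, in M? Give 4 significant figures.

[B]_eq = 3.725 M

Q₀ = 6.869 vs Keq = 7.2490e-05 ⇒ Q>K, reverse
Step 1:
                   B          J          C
  init        0.7527      2.022      6.538
  Δ            2.972      8.915     -5.944
  eq           3.725      10.94     0.5944
  solve Keq expr → x = -2.972; check Q = 7.2490e-05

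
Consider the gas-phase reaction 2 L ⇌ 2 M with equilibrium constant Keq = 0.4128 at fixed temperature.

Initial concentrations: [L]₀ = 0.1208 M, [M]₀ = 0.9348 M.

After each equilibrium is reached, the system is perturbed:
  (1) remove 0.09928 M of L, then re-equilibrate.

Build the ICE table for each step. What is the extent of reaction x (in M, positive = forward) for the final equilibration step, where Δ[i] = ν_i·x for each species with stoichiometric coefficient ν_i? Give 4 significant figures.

x = -0.01942 M

Q₀ = 59.88 vs Keq = 0.4128 ⇒ Q>K, reverse
Step 1:
                    L           M
  I            0.1208      0.9348
  C            0.5219     -0.5219
  E            0.6427      0.4129
  solve Keq expr → x = -0.2609; check Q = 0.4128
Then remove 0.09928 M of L.
Step 2:
                    L           M
  I            0.5434      0.4129
  C           0.03884    -0.03884
  E            0.5822      0.3741
  solve Keq expr → x = -0.01942; check Q = 0.4128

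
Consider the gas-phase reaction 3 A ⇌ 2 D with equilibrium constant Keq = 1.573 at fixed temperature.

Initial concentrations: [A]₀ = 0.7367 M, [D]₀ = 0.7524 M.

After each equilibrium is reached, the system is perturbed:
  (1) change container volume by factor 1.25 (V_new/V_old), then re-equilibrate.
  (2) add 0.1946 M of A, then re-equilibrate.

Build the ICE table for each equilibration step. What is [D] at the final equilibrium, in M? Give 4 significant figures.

[D]_eq = 0.6809 M

Q₀ = 1.416 vs Keq = 1.573 ⇒ Q<K, forward
Step 1:
                   A          D
  I           0.7367     0.7524
  C          -0.0179    0.01193
  E           0.7188     0.7643
  solve Keq expr → x = 0.005965; check Q = 1.573
Then change container volume by factor 1.25 (V_new/V_old).
Step 2:
                   A          D
  I            0.575     0.6115
  C          0.03056   -0.02038
  E           0.6056     0.5911
  solve Keq expr → x = -0.01019; check Q = 1.573
Then add 0.1946 M of A.
Step 3:
                   A          D
  I           0.8002     0.5911
  C          -0.1347    0.08981
  E           0.6655     0.6809
  solve Keq expr → x = 0.0449; check Q = 1.573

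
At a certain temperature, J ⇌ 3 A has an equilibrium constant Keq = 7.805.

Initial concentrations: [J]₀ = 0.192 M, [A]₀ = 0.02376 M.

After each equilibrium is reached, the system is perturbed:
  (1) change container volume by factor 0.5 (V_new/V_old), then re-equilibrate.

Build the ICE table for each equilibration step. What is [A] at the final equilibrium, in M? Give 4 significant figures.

Q₀ = 6.9862e-05 vs Keq = 7.805 ⇒ Q<K, forward
Step 1:
                  J         A
  init        0.192   0.02376
  Δ         -0.1719    0.5157
  eq        0.02011    0.5394
  solve Keq expr → x = 0.1719; check Q = 7.805
Then change container volume by factor 0.5 (V_new/V_old).
Step 2:
                  J         A
  init      0.04022     1.079
  Δ         0.05631   -0.1689
  eq        0.09653    0.9099
  solve Keq expr → x = -0.05631; check Q = 7.805

[A]_eq = 0.9099 M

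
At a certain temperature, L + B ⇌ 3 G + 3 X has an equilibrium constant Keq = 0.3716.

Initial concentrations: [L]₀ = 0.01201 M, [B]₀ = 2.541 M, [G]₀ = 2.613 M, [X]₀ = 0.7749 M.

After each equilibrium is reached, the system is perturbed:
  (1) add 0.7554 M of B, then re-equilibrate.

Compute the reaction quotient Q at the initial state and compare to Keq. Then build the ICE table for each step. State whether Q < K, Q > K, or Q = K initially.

Q₀ = 272; Q > K (proceeds reverse)

Q₀ = 272 vs Keq = 0.3716 ⇒ Q>K, reverse
Step 1:
                    L           B           G           X
  Initial     0.01201       2.541       2.613      0.7749
  Change       0.1687      0.1687      -0.506      -0.506
  Equil        0.1807        2.71       2.107      0.2689
  solve Keq expr → x = -0.1687; check Q = 0.3716
Then add 0.7554 M of B.
Step 2:
                    L           B           G           X
  Initial      0.1807       3.465       2.107      0.2689
  Change    -0.005772   -0.005772     0.01732     0.01732
  Equil        0.1749       3.459       2.124      0.2862
  solve Keq expr → x = 0.005772; check Q = 0.3716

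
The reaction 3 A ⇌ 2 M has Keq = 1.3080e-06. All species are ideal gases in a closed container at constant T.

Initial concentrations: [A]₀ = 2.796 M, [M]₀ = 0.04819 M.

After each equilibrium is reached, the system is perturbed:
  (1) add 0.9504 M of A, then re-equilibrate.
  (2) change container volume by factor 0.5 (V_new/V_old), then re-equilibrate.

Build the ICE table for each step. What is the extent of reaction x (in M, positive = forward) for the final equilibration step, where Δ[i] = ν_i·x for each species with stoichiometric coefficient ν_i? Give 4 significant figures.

Q₀ = 1.0624e-04 vs Keq = 1.3080e-06 ⇒ Q>K, reverse
Step 1:
                    A           M
  Initial       2.796     0.04819
  Change      0.06399    -0.04266
  Equil          2.86    0.005532
  solve Keq expr → x = -0.02133; check Q = 1.3080e-06
Then add 0.9504 M of A.
Step 2:
                    A           M
  Initial        3.81    0.005532
  Change     -0.00444     0.00296
  Equil         3.806    0.008492
  solve Keq expr → x = 0.00148; check Q = 1.3080e-06
Then change container volume by factor 0.5 (V_new/V_old).
Step 3:
                    A           M
  Initial       7.612     0.01698
  Change     -0.01048    0.006985
  Equil         7.601     0.02397
  solve Keq expr → x = 0.003493; check Q = 1.3080e-06

x = 0.003493 M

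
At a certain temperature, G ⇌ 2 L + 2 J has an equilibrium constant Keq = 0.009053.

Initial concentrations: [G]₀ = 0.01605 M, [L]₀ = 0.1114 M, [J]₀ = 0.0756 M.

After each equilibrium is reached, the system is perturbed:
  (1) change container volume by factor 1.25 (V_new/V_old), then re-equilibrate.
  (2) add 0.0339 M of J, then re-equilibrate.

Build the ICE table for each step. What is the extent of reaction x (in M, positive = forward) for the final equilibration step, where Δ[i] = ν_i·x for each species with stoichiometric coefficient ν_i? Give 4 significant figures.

x = -0.003702 M

Q₀ = 0.004419 vs Keq = 0.009053 ⇒ Q<K, forward
Step 1:
                  G         L         J
  Initial   0.01605    0.1114    0.0756
  Change  -0.004547  0.009093  0.009093
  Equil      0.0115    0.1205   0.08469
  solve Keq expr → x = 0.004547; check Q = 0.009053
Then change container volume by factor 1.25 (V_new/V_old).
Step 2:
                  G         L         J
  Initial  0.009203   0.09639   0.06775
  Change  -0.002939  0.005877  0.005877
  Equil    0.006264    0.1023   0.07363
  solve Keq expr → x = 0.002939; check Q = 0.009053
Then add 0.0339 M of J.
Step 3:
                  G         L         J
  Initial  0.006264    0.1023    0.1075
  Change   0.003702 -0.007405 -0.007405
  Equil    0.009966   0.09487    0.1001
  solve Keq expr → x = -0.003702; check Q = 0.009053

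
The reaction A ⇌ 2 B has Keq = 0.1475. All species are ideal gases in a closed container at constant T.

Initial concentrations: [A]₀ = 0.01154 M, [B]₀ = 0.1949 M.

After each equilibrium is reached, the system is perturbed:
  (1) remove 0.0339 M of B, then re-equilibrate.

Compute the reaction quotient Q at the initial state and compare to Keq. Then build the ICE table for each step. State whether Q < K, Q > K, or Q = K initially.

Q₀ = 3.292 vs Keq = 0.1475 ⇒ Q>K, reverse
Step 1:
                    A           B
  Initial     0.01154      0.1949
  Change      0.04987    -0.09973
  Equil       0.06141     0.09517
  solve Keq expr → x = -0.04987; check Q = 0.1475
Then remove 0.0339 M of B.
Step 2:
                    A           B
  Initial     0.06141     0.06127
  Change     -0.01203     0.02407
  Equil       0.04937     0.08534
  solve Keq expr → x = 0.01203; check Q = 0.1475

Q₀ = 3.292; Q > K (proceeds reverse)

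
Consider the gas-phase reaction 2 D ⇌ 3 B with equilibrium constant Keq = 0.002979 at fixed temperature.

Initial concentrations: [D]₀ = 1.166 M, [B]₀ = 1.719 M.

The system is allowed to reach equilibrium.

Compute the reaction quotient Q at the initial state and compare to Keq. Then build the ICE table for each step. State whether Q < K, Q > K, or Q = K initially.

Q₀ = 3.736; Q > K (proceeds reverse)

Q₀ = 3.736 vs Keq = 0.002979 ⇒ Q>K, reverse
Step 1:
                   D          B
  I            1.166      1.719
  C           0.9861     -1.479
  E            2.152     0.2398
  solve Keq expr → x = -0.4931; check Q = 0.002979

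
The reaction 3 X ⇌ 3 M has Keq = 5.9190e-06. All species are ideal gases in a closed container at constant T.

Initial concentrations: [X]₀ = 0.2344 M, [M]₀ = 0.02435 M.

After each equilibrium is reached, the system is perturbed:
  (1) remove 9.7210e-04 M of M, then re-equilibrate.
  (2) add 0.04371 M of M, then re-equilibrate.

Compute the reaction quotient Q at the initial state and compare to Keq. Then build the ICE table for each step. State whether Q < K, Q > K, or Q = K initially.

Q₀ = 0.001121 vs Keq = 5.9190e-06 ⇒ Q>K, reverse
Step 1:
                  X         M
  I          0.2344   0.02435
  C         0.01975  -0.01975
  E          0.2542  0.004597
  solve Keq expr → x = -0.006584; check Q = 5.9190e-06
Then remove 9.7210e-04 M of M.
Step 2:
                  X         M
  I          0.2542  0.003625
  C       -9.5483e-04 9.5483e-04
  E          0.2532   0.00458
  solve Keq expr → x = 3.1828e-04; check Q = 5.9190e-06
Then add 0.04371 M of M.
Step 3:
                  X         M
  I          0.2532   0.04829
  C         0.04293  -0.04293
  E          0.2961  0.005357
  solve Keq expr → x = -0.01431; check Q = 5.9190e-06

Q₀ = 0.001121; Q > K (proceeds reverse)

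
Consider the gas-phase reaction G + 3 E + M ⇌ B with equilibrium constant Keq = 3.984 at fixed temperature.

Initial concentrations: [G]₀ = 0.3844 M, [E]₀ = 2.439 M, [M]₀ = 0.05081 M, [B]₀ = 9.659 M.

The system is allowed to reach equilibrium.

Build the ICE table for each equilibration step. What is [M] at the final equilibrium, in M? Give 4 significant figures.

Q₀ = 34.09 vs Keq = 3.984 ⇒ Q>K, reverse
Step 1:
                   G          E          M          B
  init        0.3844      2.439    0.05081      9.659
  Δ           0.1421     0.4262     0.1421    -0.1421
  eq          0.5265      2.865     0.1929      9.517
  solve Keq expr → x = -0.1421; check Q = 3.984

[M]_eq = 0.1929 M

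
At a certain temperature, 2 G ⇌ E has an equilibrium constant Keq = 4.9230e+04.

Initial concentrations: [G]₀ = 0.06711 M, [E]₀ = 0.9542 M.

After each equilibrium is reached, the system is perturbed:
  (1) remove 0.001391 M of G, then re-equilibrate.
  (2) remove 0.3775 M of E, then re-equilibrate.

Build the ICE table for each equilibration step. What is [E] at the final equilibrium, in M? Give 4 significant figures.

[E]_eq = 0.6078 M

Q₀ = 211.9 vs Keq = 4.9230e+04 ⇒ Q<K, forward
Step 1:
                   G          E
  Initial    0.06711     0.9542
  Change    -0.06264    0.03132
  Equil     0.004474     0.9855
  solve Keq expr → x = 0.03132; check Q = 4.9230e+04
Then remove 0.001391 M of G.
Step 2:
                   G          E
  Initial   0.003083     0.9855
  Change    0.001389 -6.9471e-04
  Equil     0.004473     0.9848
  solve Keq expr → x = -6.9471e-04; check Q = 4.9230e+04
Then remove 0.3775 M of E.
Step 3:
                   G          E
  Initial   0.004473     0.6073
  Change  -9.5893e-04 4.7946e-04
  Equil     0.003514     0.6078
  solve Keq expr → x = 4.7946e-04; check Q = 4.9230e+04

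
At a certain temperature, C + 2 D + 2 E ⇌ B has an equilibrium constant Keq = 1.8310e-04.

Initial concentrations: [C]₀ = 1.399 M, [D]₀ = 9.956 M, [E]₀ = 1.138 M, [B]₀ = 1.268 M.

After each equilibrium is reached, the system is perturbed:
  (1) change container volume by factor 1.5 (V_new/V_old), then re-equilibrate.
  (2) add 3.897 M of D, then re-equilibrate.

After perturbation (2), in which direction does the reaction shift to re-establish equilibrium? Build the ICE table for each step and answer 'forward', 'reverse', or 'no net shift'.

Q₀ = 0.007061 vs Keq = 1.8310e-04 ⇒ Q>K, reverse
Step 1:
                  C         D         E         B
  I           1.399     9.956     1.138     1.268
  C          0.8335     1.667     1.667   -0.8335
  E           2.233     11.62     2.805    0.4345
  solve Keq expr → x = -0.8335; check Q = 1.8310e-04
Then change container volume by factor 1.5 (V_new/V_old).
Step 2:
                  C         D         E         B
  I           1.488     7.749      1.87    0.2897
  C          0.1876    0.3752    0.3752   -0.1876
  E           1.676     8.124     2.245    0.1021
  solve Keq expr → x = -0.1876; check Q = 1.8310e-04
Then add 3.897 M of D.
Step 3:
                  C         D         E         B
  I           1.676     12.02     2.245    0.1021
  C        -0.07779   -0.1556   -0.1556   0.07779
  E           1.598     11.87      2.09    0.1799
  solve Keq expr → x = 0.07779; check Q = 1.8310e-04

Direction: forward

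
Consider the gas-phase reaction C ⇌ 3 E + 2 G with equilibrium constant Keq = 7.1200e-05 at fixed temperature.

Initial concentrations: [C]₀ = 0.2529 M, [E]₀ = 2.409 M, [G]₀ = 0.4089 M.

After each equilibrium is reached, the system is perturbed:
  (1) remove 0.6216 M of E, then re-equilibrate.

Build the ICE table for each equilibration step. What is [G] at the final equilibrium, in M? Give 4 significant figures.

[G]_eq = 0.004437 M

Q₀ = 9.243 vs Keq = 7.1200e-05 ⇒ Q>K, reverse
Step 1:
                  C         E         G
  init       0.2529     2.409    0.4089
  Δ          0.2033   -0.6098   -0.4065
  eq         0.4562     1.799  0.002361
  solve Keq expr → x = -0.2033; check Q = 7.1200e-05
Then remove 0.6216 M of E.
Step 2:
                  C         E         G
  init       0.4562     1.178  0.002361
  Δ       -0.001038  0.003113  0.002076
  eq         0.4551     1.181  0.004437
  solve Keq expr → x = 0.001038; check Q = 7.1200e-05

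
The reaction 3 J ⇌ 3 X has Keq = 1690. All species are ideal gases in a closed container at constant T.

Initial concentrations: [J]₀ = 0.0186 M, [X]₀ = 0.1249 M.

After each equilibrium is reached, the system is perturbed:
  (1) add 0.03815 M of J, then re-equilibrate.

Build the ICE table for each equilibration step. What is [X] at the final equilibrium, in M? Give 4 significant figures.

[X]_eq = 0.1676 M

Q₀ = 302.8 vs Keq = 1690 ⇒ Q<K, forward
Step 1:
                    J           X
  I            0.0186      0.1249
  C         -0.007486    0.007486
  E           0.01111      0.1324
  solve Keq expr → x = 0.002495; check Q = 1690
Then add 0.03815 M of J.
Step 2:
                    J           X
  I           0.04926      0.1324
  C           -0.0352      0.0352
  E           0.01407      0.1676
  solve Keq expr → x = 0.01173; check Q = 1690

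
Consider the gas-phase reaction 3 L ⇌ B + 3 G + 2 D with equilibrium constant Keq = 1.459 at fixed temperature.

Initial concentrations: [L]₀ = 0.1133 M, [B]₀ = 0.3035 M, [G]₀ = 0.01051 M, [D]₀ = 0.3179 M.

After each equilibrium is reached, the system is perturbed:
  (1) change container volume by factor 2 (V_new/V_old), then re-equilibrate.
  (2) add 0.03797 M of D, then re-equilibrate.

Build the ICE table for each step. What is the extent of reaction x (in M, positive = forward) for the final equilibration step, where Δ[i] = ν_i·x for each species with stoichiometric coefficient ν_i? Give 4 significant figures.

x = -3.0512e-04 M

Q₀ = 2.4483e-05 vs Keq = 1.459 ⇒ Q<K, forward
Step 1:
                  L         B         G         D
  Initial    0.1133    0.3035   0.01051    0.3179
  Change   -0.08354   0.02785   0.08354   0.05569
  Equil     0.02976    0.3313   0.09405    0.3736
  solve Keq expr → x = 0.02785; check Q = 1.459
Then change container volume by factor 2 (V_new/V_old).
Step 2:
                  L         B         G         D
  Initial   0.01488    0.1657   0.04702    0.1868
  Change  -0.006285  0.002095  0.006285   0.00419
  Equil    0.008597    0.1678   0.05331     0.191
  solve Keq expr → x = 0.002095; check Q = 1.459
Then add 0.03797 M of D.
Step 3:
                  L         B         G         D
  Initial  0.008597    0.1678   0.05331     0.229
  Change  9.1537e-04 -3.0512e-04 -9.1537e-04 -6.1025e-04
  Equil    0.009512    0.1675   0.05239    0.2283
  solve Keq expr → x = -3.0512e-04; check Q = 1.459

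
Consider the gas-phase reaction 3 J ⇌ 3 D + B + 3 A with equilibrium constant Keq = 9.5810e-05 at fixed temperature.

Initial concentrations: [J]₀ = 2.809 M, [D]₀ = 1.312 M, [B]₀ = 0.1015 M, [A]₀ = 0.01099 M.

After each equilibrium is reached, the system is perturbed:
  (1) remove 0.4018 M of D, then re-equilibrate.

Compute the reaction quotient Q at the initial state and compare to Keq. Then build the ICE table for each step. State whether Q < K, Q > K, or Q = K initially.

Q₀ = 1.3728e-08 vs Keq = 9.5810e-05 ⇒ Q<K, forward
Step 1:
                  J         D         B         A
  init        2.809     1.312    0.1015   0.01099
  Δ         -0.1462    0.1462   0.04873    0.1462
  eq          2.663     1.458    0.1502    0.1572
  solve Keq expr → x = 0.04873; check Q = 9.5810e-05
Then remove 0.4018 M of D.
Step 2:
                  J         D         B         A
  init        2.663     1.056    0.1502    0.1572
  Δ        -0.04213   0.04213   0.01404   0.04213
  eq          2.621     1.099    0.1643    0.1993
  solve Keq expr → x = 0.01404; check Q = 9.5810e-05

Q₀ = 1.3728e-08; Q < K (proceeds forward)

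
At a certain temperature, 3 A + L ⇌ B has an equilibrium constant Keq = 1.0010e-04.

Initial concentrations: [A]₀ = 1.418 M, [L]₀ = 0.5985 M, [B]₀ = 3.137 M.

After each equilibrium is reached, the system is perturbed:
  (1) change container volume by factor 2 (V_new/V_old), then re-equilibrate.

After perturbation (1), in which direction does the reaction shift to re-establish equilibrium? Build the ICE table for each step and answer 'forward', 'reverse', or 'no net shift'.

Direction: reverse

Q₀ = 1.838 vs Keq = 1.0010e-04 ⇒ Q>K, reverse
Step 1:
                    A           L           B
  I             1.418      0.5985       3.137
  C             8.432       2.811      -2.811
  E              9.85       3.409      0.3262
  solve Keq expr → x = -2.811; check Q = 1.0010e-04
Then change container volume by factor 2 (V_new/V_old).
Step 2:
                    A           L           B
  I             4.925       1.705      0.1631
  C            0.4056      0.1352     -0.1352
  E             5.331        1.84      0.0279
  solve Keq expr → x = -0.1352; check Q = 1.0010e-04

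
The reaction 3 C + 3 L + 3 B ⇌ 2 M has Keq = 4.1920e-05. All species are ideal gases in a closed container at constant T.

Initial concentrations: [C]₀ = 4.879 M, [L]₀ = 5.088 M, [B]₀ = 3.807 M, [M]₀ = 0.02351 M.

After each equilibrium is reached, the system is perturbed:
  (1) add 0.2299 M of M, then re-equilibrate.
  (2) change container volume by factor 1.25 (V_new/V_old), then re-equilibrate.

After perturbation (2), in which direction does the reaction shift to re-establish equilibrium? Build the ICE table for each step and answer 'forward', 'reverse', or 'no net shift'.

Direction: reverse

Q₀ = 6.5482e-10 vs Keq = 4.1920e-05 ⇒ Q<K, forward
Step 1:
                  C         L         B         M
  Initial     4.879     5.088     3.807   0.02351
  Change     -1.469    -1.469    -1.469    0.9795
  Equil        3.41     3.619     2.338     1.003
  solve Keq expr → x = 0.4898; check Q = 4.1920e-05
Then add 0.2299 M of M.
Step 2:
                  C         L         B         M
  Initial      3.41     3.619     2.338     1.233
  Change     0.1018    0.1018    0.1018  -0.06789
  Equil       3.512     3.721      2.44     1.165
  solve Keq expr → x = -0.03394; check Q = 4.1920e-05
Then change container volume by factor 1.25 (V_new/V_old).
Step 3:
                  C         L         B         M
  Initial     2.809     2.976     1.952     0.932
  Change     0.3114    0.3114    0.3114   -0.2076
  Equil       3.121     3.288     2.263    0.7244
  solve Keq expr → x = -0.1038; check Q = 4.1920e-05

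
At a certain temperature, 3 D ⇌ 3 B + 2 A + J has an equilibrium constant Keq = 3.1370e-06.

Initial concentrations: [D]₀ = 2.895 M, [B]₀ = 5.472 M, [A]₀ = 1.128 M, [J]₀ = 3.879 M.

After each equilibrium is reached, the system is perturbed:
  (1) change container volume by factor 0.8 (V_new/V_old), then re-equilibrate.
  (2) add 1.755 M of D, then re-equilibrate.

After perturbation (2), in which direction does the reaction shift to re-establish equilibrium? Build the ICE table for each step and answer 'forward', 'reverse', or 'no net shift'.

Direction: forward

Q₀ = 33.33 vs Keq = 3.1370e-06 ⇒ Q>K, reverse
Step 1:
                  D         B         A         J
  Initial     2.895     5.472     1.128     3.879
  Change       1.69     -1.69    -1.127   -0.5634
  Equil       4.585     3.782  0.001298     3.316
  solve Keq expr → x = -0.5634; check Q = 3.1370e-06
Then change container volume by factor 0.8 (V_new/V_old).
Step 2:
                  D         B         A         J
  Initial     5.731     4.727  0.001623     4.145
  Change  6.9178e-04 -6.9178e-04 -4.6119e-04 -2.3059e-04
  Equil       5.732     4.727  0.001162     4.144
  solve Keq expr → x = -2.3059e-04; check Q = 3.1370e-06
Then add 1.755 M of D.
Step 3:
                  D         B         A         J
  Initial     7.487     4.727  0.001162     4.144
  Change  -8.5759e-04 8.5759e-04 5.7173e-04 2.8586e-04
  Equil       7.486     4.728  0.001734     4.145
  solve Keq expr → x = 2.8586e-04; check Q = 3.1370e-06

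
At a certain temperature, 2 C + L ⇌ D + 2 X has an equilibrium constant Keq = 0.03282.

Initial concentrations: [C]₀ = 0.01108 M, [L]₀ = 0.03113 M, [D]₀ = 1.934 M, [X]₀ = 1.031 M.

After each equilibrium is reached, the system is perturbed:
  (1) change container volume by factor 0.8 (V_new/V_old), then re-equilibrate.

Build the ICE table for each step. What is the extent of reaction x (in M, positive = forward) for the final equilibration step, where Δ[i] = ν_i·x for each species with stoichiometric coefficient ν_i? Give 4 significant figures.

x = 0 M

Q₀ = 5.3792e+05 vs Keq = 0.03282 ⇒ Q>K, reverse
Step 1:
                  C         L         D         X
  I         0.01108   0.03113     1.934     1.031
  C          0.9316    0.4658   -0.4658   -0.9316
  E          0.9427    0.4969     1.468   0.09936
  solve Keq expr → x = -0.4658; check Q = 0.03282
Then change container volume by factor 0.8 (V_new/V_old).
Step 2:
                  C         L         D         X
  I           1.178    0.6212     1.835    0.1242
  C               0         0         0         0
  E           1.178    0.6212     1.835    0.1242
  solve Keq expr → x = 0; check Q = 0.03282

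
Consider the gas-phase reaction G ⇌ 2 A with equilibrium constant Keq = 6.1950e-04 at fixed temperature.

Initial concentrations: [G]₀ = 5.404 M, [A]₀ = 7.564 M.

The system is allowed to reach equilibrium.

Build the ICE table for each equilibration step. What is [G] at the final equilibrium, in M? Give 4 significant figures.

Q₀ = 10.59 vs Keq = 6.1950e-04 ⇒ Q>K, reverse
Step 1:
                    G           A
  init          5.404       7.564
  Δ             3.744      -7.489
  eq            9.148     0.07528
  solve Keq expr → x = -3.744; check Q = 6.1950e-04

[G]_eq = 9.148 M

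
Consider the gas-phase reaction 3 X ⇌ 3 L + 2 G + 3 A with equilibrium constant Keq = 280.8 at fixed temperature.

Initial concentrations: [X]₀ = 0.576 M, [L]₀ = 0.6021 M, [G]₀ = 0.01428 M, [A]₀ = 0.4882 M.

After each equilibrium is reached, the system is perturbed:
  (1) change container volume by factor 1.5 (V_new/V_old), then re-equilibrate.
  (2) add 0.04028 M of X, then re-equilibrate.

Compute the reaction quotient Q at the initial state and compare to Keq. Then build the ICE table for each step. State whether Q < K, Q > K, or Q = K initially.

Q₀ = 2.7101e-05 vs Keq = 280.8 ⇒ Q<K, forward
Step 1:
                   X          L          G          A
  I            0.576     0.6021    0.01428     0.4882
  C          -0.4951     0.4951       0.33     0.4951
  E          0.08093      1.097     0.3443     0.9833
  solve Keq expr → x = 0.165; check Q = 280.8
Then change container volume by factor 1.5 (V_new/V_old).
Step 2:
                   X          L          G          A
  I          0.05396     0.7314     0.2295     0.6555
  C         -0.02331    0.02331    0.01554    0.02331
  E          0.03064     0.7548     0.2451     0.6788
  solve Keq expr → x = 0.007771; check Q = 280.8
Then add 0.04028 M of X.
Step 3:
                   X          L          G          A
  I          0.07092     0.7548     0.2451     0.6788
  C         -0.03509    0.03509    0.02339    0.03509
  E          0.03584     0.7898     0.2685     0.7139
  solve Keq expr → x = 0.0117; check Q = 280.8

Q₀ = 2.7101e-05; Q < K (proceeds forward)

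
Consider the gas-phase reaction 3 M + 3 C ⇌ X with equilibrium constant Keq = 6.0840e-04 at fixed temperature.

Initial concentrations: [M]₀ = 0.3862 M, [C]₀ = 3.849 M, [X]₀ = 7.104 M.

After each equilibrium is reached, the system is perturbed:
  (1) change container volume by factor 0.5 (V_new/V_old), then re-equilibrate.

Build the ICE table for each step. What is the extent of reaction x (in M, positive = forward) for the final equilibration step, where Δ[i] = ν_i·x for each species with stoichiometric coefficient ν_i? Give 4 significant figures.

x = 1.198 M

Q₀ = 2.163 vs Keq = 6.0840e-04 ⇒ Q>K, reverse
Step 1:
                   M          C          X
  I           0.3862      3.849      7.104
  C            2.845      2.845    -0.9483
  E            3.231      6.694      6.156
  solve Keq expr → x = -0.9483; check Q = 6.0840e-04
Then change container volume by factor 0.5 (V_new/V_old).
Step 2:
                   M          C          X
  I            6.462      13.39      12.31
  C           -3.593     -3.593      1.198
  E            2.869      9.795      13.51
  solve Keq expr → x = 1.198; check Q = 6.0840e-04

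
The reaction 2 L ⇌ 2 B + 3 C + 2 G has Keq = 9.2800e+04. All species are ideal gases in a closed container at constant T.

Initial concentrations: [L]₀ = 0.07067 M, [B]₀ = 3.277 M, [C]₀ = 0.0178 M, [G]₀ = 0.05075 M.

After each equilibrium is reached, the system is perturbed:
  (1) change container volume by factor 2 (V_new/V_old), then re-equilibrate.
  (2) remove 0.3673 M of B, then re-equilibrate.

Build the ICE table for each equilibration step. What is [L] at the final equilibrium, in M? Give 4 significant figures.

Q₀ = 3.1233e-05 vs Keq = 9.2800e+04 ⇒ Q<K, forward
Step 1:
                   L          B          C          G
  init       0.07067      3.277     0.0178    0.05075
  Δ         -0.07061    0.07061     0.1059    0.07061
  eq      5.8035e-05      3.348     0.1237     0.1214
  solve Keq expr → x = 0.03531; check Q = 9.2800e+04
Then change container volume by factor 2 (V_new/V_old).
Step 2:
                   L          B          C          G
  init    2.9018e-05      1.674    0.06186    0.06068
  Δ       -2.3881e-05 2.3881e-05 3.5822e-05 2.3881e-05
  eq      5.1362e-06      1.674    0.06189     0.0607
  solve Keq expr → x = 1.1941e-05; check Q = 9.2800e+04
Then remove 0.3673 M of B.
Step 3:
                   L          B          C          G
  init    5.1362e-06      1.307    0.06189     0.0607
  Δ       -1.1268e-06 1.1268e-06 1.6902e-06 1.1268e-06
  eq      4.0094e-06      1.307     0.0619    0.06071
  solve Keq expr → x = 5.6341e-07; check Q = 9.2800e+04

[L]_eq = 4.0094e-06 M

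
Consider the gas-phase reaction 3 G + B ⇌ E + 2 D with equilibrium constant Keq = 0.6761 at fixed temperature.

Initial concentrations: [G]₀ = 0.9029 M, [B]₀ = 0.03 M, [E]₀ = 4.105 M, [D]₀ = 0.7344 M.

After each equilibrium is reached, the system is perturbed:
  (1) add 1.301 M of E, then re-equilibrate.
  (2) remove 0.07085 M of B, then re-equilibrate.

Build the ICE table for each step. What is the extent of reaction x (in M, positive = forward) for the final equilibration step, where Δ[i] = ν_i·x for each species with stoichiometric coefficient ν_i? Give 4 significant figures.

Q₀ = 100.3 vs Keq = 0.6761 ⇒ Q>K, reverse
Step 1:
                    G           B           E           D
  I            0.9029        0.03       4.105      0.7344
  C            0.5746      0.1915     -0.1915     -0.3831
  E             1.477      0.2215       3.913      0.3513
  solve Keq expr → x = -0.1915; check Q = 0.6761
Then add 1.301 M of E.
Step 2:
                    G           B           E           D
  I             1.477      0.2215       5.214      0.3513
  C           0.03841      0.0128     -0.0128    -0.02561
  E             1.516      0.2343       5.202      0.3257
  solve Keq expr → x = -0.0128; check Q = 0.6761
Then remove 0.07085 M of B.
Step 3:
                    G           B           E           D
  I             1.516      0.1635       5.202      0.3257
  C           0.04361     0.01454    -0.01454    -0.02907
  E              1.56       0.178       5.187      0.2967
  solve Keq expr → x = -0.01454; check Q = 0.6761

x = -0.01454 M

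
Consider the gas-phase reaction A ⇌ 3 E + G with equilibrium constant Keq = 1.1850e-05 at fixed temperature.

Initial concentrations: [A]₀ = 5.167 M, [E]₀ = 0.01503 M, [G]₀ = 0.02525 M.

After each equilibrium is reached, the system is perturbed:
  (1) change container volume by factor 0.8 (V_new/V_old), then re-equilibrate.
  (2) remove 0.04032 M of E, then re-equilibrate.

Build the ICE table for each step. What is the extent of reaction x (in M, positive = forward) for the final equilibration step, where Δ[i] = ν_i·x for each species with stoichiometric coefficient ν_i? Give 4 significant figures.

x = 0.01143 M

Q₀ = 1.6592e-08 vs Keq = 1.1850e-05 ⇒ Q<K, forward
Step 1:
                    A           E           G
  init          5.167     0.01503     0.02525
  Δ          -0.02952     0.08856     0.02952
  eq            5.137      0.1036     0.05477
  solve Keq expr → x = 0.02952; check Q = 1.1850e-05
Then change container volume by factor 0.8 (V_new/V_old).
Step 2:
                    A           E           G
  init          6.422      0.1295     0.06846
  Δ          0.007297    -0.02189   -0.007297
  eq            6.429      0.1076     0.06116
  solve Keq expr → x = -0.007297; check Q = 1.1850e-05
Then remove 0.04032 M of E.
Step 3:
                    A           E           G
  init          6.429     0.06727     0.06116
  Δ          -0.01143     0.03429     0.01143
  eq            6.418      0.1016     0.07259
  solve Keq expr → x = 0.01143; check Q = 1.1850e-05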